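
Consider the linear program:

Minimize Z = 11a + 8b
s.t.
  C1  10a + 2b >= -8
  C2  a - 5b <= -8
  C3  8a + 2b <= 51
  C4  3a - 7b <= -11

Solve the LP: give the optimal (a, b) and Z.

a = -14/13, b = 18/13, minimum Z = -10/13

Corner points and Z = 11a + 8b:
  (-14/13, 18/13) → Z = -10/13
  (-59/2, 287/2) → Z = 1647/2
  (1/8, 13/8) → Z = 115/8
  (335/62, 241/62) → Z = 5613/62

The optimum lies where 10a + 2b = -8 and a - 5b = -8.
Solving simultaneously gives a = -14/13, b = 18/13.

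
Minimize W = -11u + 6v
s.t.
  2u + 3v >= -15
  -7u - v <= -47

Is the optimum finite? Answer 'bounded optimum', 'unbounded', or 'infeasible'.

From the feasible point (156/19, -199/19), moving in the direction (3, -2) keeps every constraint satisfied while W decreases without bound.

unbounded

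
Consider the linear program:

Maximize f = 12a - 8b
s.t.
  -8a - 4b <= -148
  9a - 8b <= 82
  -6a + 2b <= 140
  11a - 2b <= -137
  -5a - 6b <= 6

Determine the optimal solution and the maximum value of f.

Extreme points and f = 12a - 8b:
  (-33/5, 251/5) → f = -2404/5
  (-21/5, 227/5) → f = -2068/5
  (3/5, 359/5) → f = -2836/5

At the optimal vertex, -8a - 4b = -148 and 11a - 2b = -137.
Solving simultaneously gives a = -21/5, b = 227/5.

a = -21/5, b = 227/5, maximum f = -2068/5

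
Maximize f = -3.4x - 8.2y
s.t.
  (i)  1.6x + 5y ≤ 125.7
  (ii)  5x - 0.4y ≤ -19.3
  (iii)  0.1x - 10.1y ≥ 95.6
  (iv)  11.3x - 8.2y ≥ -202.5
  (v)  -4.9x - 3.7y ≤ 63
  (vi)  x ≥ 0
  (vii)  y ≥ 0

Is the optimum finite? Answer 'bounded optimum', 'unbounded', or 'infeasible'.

The boundaries x = 0 and y = 0 meet at (0, 0), but that point violates 5x - 0.4y ≤ -19.3. Every candidate vertex is excluded by some other constraint, so the feasible region is empty.

infeasible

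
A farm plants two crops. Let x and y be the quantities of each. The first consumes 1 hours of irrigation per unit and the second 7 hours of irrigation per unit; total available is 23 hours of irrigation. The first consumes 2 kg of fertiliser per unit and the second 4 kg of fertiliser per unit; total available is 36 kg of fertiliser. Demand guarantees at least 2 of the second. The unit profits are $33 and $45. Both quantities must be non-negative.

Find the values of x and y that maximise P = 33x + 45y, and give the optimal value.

Feasible corners and P = 33x + 45y:
  (0, 23/7) → P = 1035/7
  (0, 2) → P = 90
  (9, 2) → P = 387

x = 9, y = 2, maximum P = 387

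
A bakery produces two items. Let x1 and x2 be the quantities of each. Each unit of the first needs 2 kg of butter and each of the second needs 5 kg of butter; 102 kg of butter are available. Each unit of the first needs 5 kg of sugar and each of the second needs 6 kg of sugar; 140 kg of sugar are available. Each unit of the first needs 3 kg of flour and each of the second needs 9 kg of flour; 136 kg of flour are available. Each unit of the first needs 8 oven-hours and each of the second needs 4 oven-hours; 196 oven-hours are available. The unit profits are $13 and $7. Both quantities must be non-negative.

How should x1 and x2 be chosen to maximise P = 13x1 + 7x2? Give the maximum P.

x1 = 22, x2 = 5, maximum P = 321

Vertices and P = 13x1 + 7x2:
  (0, 0) → P = 0
  (0, 136/9) → P = 952/9
  (49/2, 0) → P = 637/2
  (148/9, 260/27) → P = 7592/27
  (22, 5) → P = 321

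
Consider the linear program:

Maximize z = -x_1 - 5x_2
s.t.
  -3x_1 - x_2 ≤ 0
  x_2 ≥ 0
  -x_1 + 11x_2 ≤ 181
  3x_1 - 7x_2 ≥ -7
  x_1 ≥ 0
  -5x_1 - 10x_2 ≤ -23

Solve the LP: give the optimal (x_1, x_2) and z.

Extreme points and z = -x_1 - 5x_2:
  (23/5, 0) → z = -23/5
  (595/13, 268/13) → z = -1935/13
  (7/5, 8/5) → z = -47/5
The feasible region is unbounded (it extends along (11, 1), (1, 0)), but z strictly decreases along every unbounded feasible direction, so there is no improving ray and the maximum is attained at a vertex.

The optimum lies where x_2 = 0 and -5x_1 - 10x_2 = -23.
Solving simultaneously gives x_1 = 23/5, x_2 = 0.

x_1 = 23/5, x_2 = 0, maximum z = -23/5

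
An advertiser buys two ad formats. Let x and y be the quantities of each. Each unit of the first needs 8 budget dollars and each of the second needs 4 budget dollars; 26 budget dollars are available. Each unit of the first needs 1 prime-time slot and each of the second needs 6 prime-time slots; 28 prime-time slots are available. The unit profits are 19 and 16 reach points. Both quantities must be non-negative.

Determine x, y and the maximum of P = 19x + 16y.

x = 1, y = 9/2, maximum P = 91

Vertices and P = 19x + 16y:
  (0, 0) → P = 0
  (0, 14/3) → P = 224/3
  (13/4, 0) → P = 247/4
  (1, 9/2) → P = 91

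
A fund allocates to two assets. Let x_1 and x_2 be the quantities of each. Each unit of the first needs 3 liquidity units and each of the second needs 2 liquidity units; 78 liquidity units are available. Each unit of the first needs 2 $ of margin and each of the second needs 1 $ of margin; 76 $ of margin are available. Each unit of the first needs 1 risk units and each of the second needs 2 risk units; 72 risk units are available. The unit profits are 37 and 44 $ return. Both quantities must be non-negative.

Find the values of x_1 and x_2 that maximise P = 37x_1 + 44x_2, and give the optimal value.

Corner points and P = 37x_1 + 44x_2:
  (0, 0) → P = 0
  (0, 36) → P = 1584
  (26, 0) → P = 962
  (3, 69/2) → P = 1629

At the optimal vertex, 3x_1 + 2x_2 = 78 and x_1 + 2x_2 = 72.
Solving simultaneously gives x_1 = 3, x_2 = 69/2.

x_1 = 3, x_2 = 69/2, maximum P = 1629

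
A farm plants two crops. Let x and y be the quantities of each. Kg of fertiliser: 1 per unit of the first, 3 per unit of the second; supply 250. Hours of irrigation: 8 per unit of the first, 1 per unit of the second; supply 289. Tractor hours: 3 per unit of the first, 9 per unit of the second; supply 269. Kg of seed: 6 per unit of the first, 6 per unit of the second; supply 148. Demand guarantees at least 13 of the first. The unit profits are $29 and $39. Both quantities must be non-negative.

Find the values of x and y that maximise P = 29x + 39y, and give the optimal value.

x = 13, y = 35/3, maximum P = 832

Extreme points and P = 29x + 39y:
  (74/3, 0) → P = 2146/3
  (13, 0) → P = 377
  (13, 35/3) → P = 832

The binding constraints are 6x + 6y = 148 and x = 13.
Solving simultaneously gives x = 13, y = 35/3.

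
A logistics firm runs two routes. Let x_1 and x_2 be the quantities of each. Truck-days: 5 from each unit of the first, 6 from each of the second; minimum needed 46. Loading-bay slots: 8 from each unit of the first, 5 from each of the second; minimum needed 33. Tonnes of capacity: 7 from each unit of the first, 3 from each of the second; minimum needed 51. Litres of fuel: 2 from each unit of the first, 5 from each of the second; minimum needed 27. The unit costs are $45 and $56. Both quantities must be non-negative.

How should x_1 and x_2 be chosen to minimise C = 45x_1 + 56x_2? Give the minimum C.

Corner points and C = 45x_1 + 56x_2:
  (0, 17) → C = 952
  (27/2, 0) → C = 1215/2
  (6, 3) → C = 438
The feasible region is unbounded (it extends along (0, 1), (1, 0)), but C strictly increases along every unbounded feasible direction, so there is no improving ray and the minimum is attained at a vertex.

x_1 = 6, x_2 = 3, minimum C = 438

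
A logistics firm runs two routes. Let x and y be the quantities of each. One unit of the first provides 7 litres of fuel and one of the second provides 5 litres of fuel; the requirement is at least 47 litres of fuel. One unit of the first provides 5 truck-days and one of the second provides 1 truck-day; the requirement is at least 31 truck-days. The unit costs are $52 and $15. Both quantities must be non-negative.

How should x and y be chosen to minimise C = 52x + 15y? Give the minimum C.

x = 6, y = 1, minimum C = 327

Extreme points and C = 52x + 15y:
  (0, 31) → C = 465
  (47/7, 0) → C = 2444/7
  (6, 1) → C = 327
The feasible region is unbounded (it extends along (0, 1), (1, 0)), but C strictly increases along every unbounded feasible direction, so there is no improving ray and the minimum is attained at a vertex.

At the optimal vertex, 7x + 5y = 47 and 5x + y = 31.
Solving simultaneously gives x = 6, y = 1.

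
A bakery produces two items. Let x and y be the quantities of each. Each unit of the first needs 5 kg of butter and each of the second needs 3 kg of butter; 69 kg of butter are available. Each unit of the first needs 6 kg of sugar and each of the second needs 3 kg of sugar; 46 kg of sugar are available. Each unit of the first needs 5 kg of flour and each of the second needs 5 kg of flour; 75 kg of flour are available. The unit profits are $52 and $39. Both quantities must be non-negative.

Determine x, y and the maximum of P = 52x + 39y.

x = 1/3, y = 44/3, maximum P = 1768/3

Feasible corners and P = 52x + 39y:
  (0, 0) → P = 0
  (0, 15) → P = 585
  (23/3, 0) → P = 1196/3
  (1/3, 44/3) → P = 1768/3

The optimum lies where 6x + 3y = 46 and 5x + 5y = 75.
Solving simultaneously gives x = 1/3, y = 44/3.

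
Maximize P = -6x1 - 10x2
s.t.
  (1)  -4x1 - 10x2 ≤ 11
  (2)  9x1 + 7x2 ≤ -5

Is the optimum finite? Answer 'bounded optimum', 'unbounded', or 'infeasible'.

unbounded

From the feasible point (27/62, -79/62), moving in the direction (-10, 4) keeps every constraint satisfied while P increases without bound.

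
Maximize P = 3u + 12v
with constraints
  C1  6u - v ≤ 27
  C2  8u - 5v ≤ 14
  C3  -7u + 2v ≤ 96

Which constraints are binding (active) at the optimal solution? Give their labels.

Corner points and P = 3u + 12v:
  (11/2, 6) → P = 177/2
  (30, 153) → P = 1926
  (-508/19, -866/19) → P = -11916/19

The maximum is at (30, 153). Substituting into each constraint, equality holds for C1 and C3; the remaining constraints have slack.

C1 and C3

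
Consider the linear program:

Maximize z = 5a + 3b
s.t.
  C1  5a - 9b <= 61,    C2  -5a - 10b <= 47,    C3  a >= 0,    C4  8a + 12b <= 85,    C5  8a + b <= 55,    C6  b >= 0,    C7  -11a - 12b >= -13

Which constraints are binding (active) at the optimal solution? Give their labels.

C6 and C7

Feasible corners and z = 5a + 3b:
  (0, 0) → z = 0
  (0, 13/12) → z = 13/4
  (13/11, 0) → z = 65/11

The maximum is at (13/11, 0). Substituting into each constraint, equality holds for C6 and C7; the remaining constraints have slack.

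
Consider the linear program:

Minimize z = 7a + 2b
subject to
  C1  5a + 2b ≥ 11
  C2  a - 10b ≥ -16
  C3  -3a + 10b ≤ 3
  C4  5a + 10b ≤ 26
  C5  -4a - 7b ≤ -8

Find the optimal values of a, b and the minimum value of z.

a = 13/7, b = 6/7, minimum z = 103/7

Corner points and z = 7a + 2b:
  (13/7, 6/7) → z = 103/7
  (61/27, -4/27) → z = 419/27
  (23/8, 93/80) → z = 449/20
The feasible region is unbounded (it extends along (2, -1), (7, -4)), but z strictly increases along every unbounded feasible direction, so there is no improving ray and the minimum is attained at a vertex.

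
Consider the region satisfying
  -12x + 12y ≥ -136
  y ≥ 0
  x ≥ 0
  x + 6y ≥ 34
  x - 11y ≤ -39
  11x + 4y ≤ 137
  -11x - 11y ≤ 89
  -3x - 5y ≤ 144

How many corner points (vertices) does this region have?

Of the 28 pairwise boundary intersections, those satisfying every inequality are:
  (0, 17/3)
  (0, 137/4)
  (140/17, 73/17)
  (1351/125, 566/125)

4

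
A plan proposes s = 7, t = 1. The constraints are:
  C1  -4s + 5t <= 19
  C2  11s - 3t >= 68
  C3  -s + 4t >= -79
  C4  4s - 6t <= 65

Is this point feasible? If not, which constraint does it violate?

feasible

C1: -23 ≤ 19 ✓
C2: 74 ≥ 68 ✓
C3: -3 ≥ -79 ✓
C4: 22 ≤ 65 ✓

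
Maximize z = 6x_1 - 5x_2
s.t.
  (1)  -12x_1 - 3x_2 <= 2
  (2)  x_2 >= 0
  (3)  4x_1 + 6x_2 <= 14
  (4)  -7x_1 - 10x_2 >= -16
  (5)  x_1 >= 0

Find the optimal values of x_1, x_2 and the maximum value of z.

x_1 = 16/7, x_2 = 0, maximum z = 96/7

Feasible corners and z = 6x_1 - 5x_2:
  (16/7, 0) → z = 96/7
  (0, 0) → z = 0
  (0, 8/5) → z = -8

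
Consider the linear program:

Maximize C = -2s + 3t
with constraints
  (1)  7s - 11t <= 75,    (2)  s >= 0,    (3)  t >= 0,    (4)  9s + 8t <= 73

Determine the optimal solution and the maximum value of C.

The binding constraints are s = 0 and 9s + 8t = 73.
Solving simultaneously gives s = 0, t = 73/8.

s = 0, t = 73/8, maximum C = 219/8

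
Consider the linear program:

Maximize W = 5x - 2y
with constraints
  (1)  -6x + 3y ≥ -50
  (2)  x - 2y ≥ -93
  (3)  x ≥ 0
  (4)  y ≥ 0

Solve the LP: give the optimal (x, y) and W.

x = 379/9, y = 608/9, maximum W = 679/9

Vertices and W = 5x - 2y:
  (379/9, 608/9) → W = 679/9
  (25/3, 0) → W = 125/3
  (0, 93/2) → W = -93
  (0, 0) → W = 0

The binding constraints are -6x + 3y = -50 and x - 2y = -93.
Solving simultaneously gives x = 379/9, y = 608/9.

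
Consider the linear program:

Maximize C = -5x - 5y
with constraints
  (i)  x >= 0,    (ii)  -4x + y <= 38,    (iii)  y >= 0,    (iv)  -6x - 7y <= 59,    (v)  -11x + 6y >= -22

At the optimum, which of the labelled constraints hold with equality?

(i) and (iii)

Corner points and C = -5x - 5y:
  (0, 38) → C = -190
  (0, 0) → C = 0
  (2, 0) → C = -10
The feasible region is unbounded (it extends along (6, 11), (1, 4)), but C strictly decreases along every unbounded feasible direction, so there is no improving ray and the maximum is attained at a vertex.

The maximum is at (0, 0). Substituting into each constraint, equality holds for (i) and (iii); the remaining constraints have slack.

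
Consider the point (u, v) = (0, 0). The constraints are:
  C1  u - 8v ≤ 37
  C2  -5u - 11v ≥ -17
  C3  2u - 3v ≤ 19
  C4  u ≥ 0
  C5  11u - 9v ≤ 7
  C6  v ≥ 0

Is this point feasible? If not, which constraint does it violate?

C1: 0 ≤ 37 ✓
C2: 0 ≥ -17 ✓
C3: 0 ≤ 19 ✓
C4: 0 ≥ 0 ✓
C5: 0 ≤ 7 ✓
C6: 0 ≥ 0 ✓

feasible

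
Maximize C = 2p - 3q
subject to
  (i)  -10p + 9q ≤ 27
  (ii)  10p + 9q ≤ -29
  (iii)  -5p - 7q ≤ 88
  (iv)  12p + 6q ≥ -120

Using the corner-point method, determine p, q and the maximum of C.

p = 589/25, q = -147/5, maximum C = 3383/25

At the optimal vertex, 10p + 9q = -29 and -5p - 7q = 88.
Solving simultaneously gives p = 589/25, q = -147/5.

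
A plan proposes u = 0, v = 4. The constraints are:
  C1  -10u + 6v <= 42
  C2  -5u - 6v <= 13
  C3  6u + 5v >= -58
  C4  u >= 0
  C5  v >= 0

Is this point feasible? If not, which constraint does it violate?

C1: 24 ≤ 42 ✓
C2: -24 ≤ 13 ✓
C3: 20 ≥ -58 ✓
C4: 0 ≥ 0 ✓
C5: 4 ≥ 0 ✓

feasible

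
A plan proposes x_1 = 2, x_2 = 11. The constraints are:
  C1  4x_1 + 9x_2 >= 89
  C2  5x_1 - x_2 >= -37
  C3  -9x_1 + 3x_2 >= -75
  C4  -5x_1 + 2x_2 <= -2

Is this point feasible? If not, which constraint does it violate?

Constraint C4: -5x_1 + 2x_2 = 12, which is not ≤ -2. All other constraints are satisfied.

not feasible — violates C4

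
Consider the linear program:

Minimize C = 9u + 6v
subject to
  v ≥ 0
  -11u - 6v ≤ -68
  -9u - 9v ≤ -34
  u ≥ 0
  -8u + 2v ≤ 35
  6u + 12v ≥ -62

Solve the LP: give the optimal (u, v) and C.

The feasible region is unbounded (it extends along (1, 0), (1, 4)), but C strictly increases along every unbounded feasible direction, so there is no improving ray and the minimum is attained at a vertex.

The binding constraints are v = 0 and -11u - 6v = -68.
Solving simultaneously gives u = 68/11, v = 0.

u = 68/11, v = 0, minimum C = 612/11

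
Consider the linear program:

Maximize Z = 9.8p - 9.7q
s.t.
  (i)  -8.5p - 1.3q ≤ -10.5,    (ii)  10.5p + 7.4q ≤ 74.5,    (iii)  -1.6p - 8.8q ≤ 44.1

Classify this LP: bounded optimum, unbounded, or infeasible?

Feasible corners and Z = 9.8p - 9.7q:
  (-383/985, 2092/197) → Z = -526077/4925
  (4991/2424, -13055/2424) → Z = 585151/8080
  (49097/4028, -58225/8056) → Z = 288129/1520
The feasible region has finitely many vertices and no improving ray; the maximum is 288129/1520 at (49097/4028, -58225/8056).

bounded optimum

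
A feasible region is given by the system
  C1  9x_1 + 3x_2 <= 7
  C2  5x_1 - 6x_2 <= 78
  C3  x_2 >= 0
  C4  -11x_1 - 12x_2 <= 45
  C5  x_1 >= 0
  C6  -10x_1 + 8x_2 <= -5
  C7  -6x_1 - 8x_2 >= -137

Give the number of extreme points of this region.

3

Of the 21 pairwise boundary intersections, those satisfying every inequality are:
  (7/9, 0)
  (71/102, 25/102)
  (1/2, 0)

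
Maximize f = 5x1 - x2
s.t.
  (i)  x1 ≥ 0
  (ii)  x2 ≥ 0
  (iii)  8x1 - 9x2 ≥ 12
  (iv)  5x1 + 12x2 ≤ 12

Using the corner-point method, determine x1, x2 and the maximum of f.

x1 = 12/5, x2 = 0, maximum f = 12

Feasible corners and f = 5x1 - x2:
  (3/2, 0) → f = 15/2
  (12/5, 0) → f = 12
  (84/47, 12/47) → f = 408/47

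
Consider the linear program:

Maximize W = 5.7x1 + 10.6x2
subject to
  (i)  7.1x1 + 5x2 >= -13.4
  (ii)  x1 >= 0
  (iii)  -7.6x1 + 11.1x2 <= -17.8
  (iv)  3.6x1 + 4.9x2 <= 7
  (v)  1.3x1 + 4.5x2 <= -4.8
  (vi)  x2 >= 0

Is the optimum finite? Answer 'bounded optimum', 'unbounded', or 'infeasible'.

infeasible

The boundaries 7.1x1 + 5x2 = -13.4 and x1 = 0 meet at (0, -2.68), but that point violates x2 ≥ 0. Every candidate vertex is excluded by some other constraint, so the feasible region is empty.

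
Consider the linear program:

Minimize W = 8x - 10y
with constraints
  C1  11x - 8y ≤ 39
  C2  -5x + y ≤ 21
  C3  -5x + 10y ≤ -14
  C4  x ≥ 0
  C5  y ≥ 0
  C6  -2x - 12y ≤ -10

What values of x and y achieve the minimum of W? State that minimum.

Extreme points and W = 8x - 10y:
  (139/35, 41/70) → W = 907/35
  (137/37, 8/37) → W = 1016/37
  (67/20, 11/40) → W = 481/20

x = 67/20, y = 11/40, minimum W = 481/20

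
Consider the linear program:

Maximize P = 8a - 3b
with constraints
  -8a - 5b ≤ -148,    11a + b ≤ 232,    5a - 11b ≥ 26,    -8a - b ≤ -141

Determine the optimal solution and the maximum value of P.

a = 1012/47, b = -228/47, maximum P = 8780/47

At the optimal vertex, -8a - 5b = -148 and 11a + b = 232.
Solving simultaneously gives a = 1012/47, b = -228/47.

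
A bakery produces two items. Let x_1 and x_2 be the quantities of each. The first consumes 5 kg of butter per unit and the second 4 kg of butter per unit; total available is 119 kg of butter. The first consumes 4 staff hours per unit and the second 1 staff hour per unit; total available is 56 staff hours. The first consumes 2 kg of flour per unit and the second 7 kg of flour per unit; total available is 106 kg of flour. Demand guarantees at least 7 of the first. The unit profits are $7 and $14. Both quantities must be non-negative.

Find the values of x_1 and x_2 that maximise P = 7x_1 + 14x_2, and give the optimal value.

x_1 = 11, x_2 = 12, maximum P = 245

Corner points and P = 7x_1 + 14x_2:
  (14, 0) → P = 98
  (7, 0) → P = 49
  (11, 12) → P = 245
  (7, 92/7) → P = 233

The binding constraints are 4x_1 + x_2 = 56 and 2x_1 + 7x_2 = 106.
Solving simultaneously gives x_1 = 11, x_2 = 12.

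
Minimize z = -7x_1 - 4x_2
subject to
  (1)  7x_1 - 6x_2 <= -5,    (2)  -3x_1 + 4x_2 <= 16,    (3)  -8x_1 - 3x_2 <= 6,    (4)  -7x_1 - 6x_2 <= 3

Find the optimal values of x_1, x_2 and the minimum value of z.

Corner points and z = -7x_1 - 4x_2:
  (38/5, 97/10) → z = -92
  (-4/7, 1/6) → z = 10/3
  (-72/41, 110/41) → z = 64/41
  (-1, 2/3) → z = 13/3

The optimum lies where 7x_1 - 6x_2 = -5 and -3x_1 + 4x_2 = 16.
Solving simultaneously gives x_1 = 38/5, x_2 = 97/10.

x_1 = 38/5, x_2 = 97/10, minimum z = -92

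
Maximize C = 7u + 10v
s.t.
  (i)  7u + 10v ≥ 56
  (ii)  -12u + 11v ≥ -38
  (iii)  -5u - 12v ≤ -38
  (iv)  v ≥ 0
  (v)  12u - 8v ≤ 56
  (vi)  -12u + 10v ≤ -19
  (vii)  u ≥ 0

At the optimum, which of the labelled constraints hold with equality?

Corner points and C = 7u + 10v:
  (996/197, 406/197) → C = 56
  (75/19, 539/190) → C = 56
  (26/3, 6) → C = 362/3
  (17, 37/2) → C = 304

The maximum is at (17, 37/2). Substituting into each constraint, equality holds for (v) and (vi); the remaining constraints have slack.

(v) and (vi)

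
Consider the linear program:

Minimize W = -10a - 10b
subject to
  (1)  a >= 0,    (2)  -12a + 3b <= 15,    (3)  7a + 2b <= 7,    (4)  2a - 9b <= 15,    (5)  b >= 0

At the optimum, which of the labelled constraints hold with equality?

Feasible corners and W = -10a - 10b:
  (0, 7/2) → W = -35
  (0, 0) → W = 0
  (1, 0) → W = -10

The minimum is at (0, 7/2). Substituting into each constraint, equality holds for (1) and (3); the remaining constraints have slack.

(1) and (3)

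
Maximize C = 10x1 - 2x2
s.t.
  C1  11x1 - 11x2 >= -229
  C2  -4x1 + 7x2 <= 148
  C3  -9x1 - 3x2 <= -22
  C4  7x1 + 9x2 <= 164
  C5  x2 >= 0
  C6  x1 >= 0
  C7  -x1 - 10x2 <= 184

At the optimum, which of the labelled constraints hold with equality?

Feasible corners and C = 10x1 - 2x2:
  (22/9, 0) → C = 220/9
  (0, 22/3) → C = -44/3
  (164/7, 0) → C = 1640/7
  (0, 164/9) → C = -328/9

The maximum is at (164/7, 0). Substituting into each constraint, equality holds for C4 and C5; the remaining constraints have slack.

C4 and C5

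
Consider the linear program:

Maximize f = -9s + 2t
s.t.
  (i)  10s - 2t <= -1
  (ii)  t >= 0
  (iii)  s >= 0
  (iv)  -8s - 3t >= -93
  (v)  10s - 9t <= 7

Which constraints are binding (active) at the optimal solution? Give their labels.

Feasible corners and f = -9s + 2t:
  (0, 1/2) → f = 1
  (183/46, 469/23) → f = 229/46
  (0, 31) → f = 62

The maximum is at (0, 31). Substituting into each constraint, equality holds for (iii) and (iv); the remaining constraints have slack.

(iii) and (iv)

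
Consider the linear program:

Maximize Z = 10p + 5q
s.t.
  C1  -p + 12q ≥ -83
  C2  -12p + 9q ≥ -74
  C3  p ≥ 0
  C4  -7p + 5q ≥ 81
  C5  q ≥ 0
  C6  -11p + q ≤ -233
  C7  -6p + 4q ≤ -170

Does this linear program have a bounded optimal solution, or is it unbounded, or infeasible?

From the feasible point (587, 838), moving in the direction (4, 6) keeps every constraint satisfied while Z increases without bound.

unbounded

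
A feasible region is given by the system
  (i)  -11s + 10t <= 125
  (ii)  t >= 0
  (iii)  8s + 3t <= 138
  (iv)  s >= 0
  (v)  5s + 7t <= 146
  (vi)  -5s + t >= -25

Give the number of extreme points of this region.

5

Of the 15 pairwise boundary intersections, those satisfying every inequality are:
  (0, 25/2)
  (585/127, 2231/127)
  (0, 0)
  (5, 0)
  (321/40, 121/8)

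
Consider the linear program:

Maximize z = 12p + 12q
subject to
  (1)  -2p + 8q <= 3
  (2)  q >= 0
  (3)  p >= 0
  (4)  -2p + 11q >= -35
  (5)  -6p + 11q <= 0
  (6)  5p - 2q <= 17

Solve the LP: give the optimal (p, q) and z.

p = 71/18, q = 49/36, maximum z = 191/3

Corner points and z = 12p + 12q:
  (33/26, 9/13) → z = 306/13
  (71/18, 49/36) → z = 191/3
  (0, 0) → z = 0
  (17/5, 0) → z = 204/5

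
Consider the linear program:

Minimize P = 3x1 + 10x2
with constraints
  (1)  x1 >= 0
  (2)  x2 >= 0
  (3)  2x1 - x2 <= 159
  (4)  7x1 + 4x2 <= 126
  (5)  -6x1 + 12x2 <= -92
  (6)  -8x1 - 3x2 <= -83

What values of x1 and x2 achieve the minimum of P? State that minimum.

x1 = 46/3, x2 = 0, minimum P = 46

At the optimal vertex, x2 = 0 and -6x1 + 12x2 = -92.
Solving simultaneously gives x1 = 46/3, x2 = 0.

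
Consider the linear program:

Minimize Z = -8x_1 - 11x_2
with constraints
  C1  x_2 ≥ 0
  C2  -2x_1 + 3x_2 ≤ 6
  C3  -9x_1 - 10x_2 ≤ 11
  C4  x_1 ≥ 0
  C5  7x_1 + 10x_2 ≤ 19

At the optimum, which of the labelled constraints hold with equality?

Extreme points and Z = -8x_1 - 11x_2:
  (0, 0) → Z = 0
  (19/7, 0) → Z = -152/7
  (0, 19/10) → Z = -209/10

The minimum is at (19/7, 0). Substituting into each constraint, equality holds for C1 and C5; the remaining constraints have slack.

C1 and C5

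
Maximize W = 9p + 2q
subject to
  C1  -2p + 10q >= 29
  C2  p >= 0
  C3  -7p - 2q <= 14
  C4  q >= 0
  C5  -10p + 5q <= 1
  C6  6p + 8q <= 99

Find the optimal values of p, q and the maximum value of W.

p = 379/38, q = 93/19, maximum W = 3783/38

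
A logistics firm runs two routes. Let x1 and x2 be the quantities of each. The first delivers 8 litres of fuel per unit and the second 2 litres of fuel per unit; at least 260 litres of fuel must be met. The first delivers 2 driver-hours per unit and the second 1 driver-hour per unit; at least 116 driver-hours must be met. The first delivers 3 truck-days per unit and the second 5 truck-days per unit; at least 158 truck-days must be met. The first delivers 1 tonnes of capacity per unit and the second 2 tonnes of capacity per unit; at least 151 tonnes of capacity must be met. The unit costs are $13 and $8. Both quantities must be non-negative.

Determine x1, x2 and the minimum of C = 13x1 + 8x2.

x1 = 27, x2 = 62, minimum C = 847

Feasible corners and C = 13x1 + 8x2:
  (0, 130) → C = 1040
  (151, 0) → C = 1963
  (7, 102) → C = 907
  (27, 62) → C = 847
The feasible region is unbounded (it extends along (0, 1), (1, 0)), but C strictly increases along every unbounded feasible direction, so there is no improving ray and the minimum is attained at a vertex.

The binding constraints are 2x1 + x2 = 116 and x1 + 2x2 = 151.
Solving simultaneously gives x1 = 27, x2 = 62.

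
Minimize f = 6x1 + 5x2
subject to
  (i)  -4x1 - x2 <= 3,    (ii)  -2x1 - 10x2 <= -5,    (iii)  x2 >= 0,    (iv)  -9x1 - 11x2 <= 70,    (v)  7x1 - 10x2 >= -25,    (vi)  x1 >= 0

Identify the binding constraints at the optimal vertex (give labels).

Vertices and f = 6x1 + 5x2:
  (5/2, 0) → f = 15
  (0, 1/2) → f = 5/2
  (0, 5/2) → f = 25/2
The feasible region is unbounded (it extends along (10, 7), (1, 0)), but f strictly increases along every unbounded feasible direction, so there is no improving ray and the minimum is attained at a vertex.

The minimum is at (0, 1/2). Substituting into each constraint, equality holds for (ii) and (vi); the remaining constraints have slack.

(ii) and (vi)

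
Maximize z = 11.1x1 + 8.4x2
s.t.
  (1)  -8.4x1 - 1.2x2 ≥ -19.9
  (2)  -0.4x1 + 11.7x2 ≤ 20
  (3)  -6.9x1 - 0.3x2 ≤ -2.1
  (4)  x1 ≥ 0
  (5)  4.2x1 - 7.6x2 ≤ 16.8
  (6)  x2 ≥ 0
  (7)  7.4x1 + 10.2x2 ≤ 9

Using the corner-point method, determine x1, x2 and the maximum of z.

x1 = 45/37, x2 = 0, maximum z = 27/2

Corner points and z = 11.1x1 + 8.4x2:
  (7/23, 0) → z = 777/230
  (39/142, 97/142) → z = 12477/1420
  (45/37, 0) → z = 27/2

At the optimal vertex, x2 = 0 and 7.4x1 + 10.2x2 = 9.
Solving simultaneously gives x1 = 45/37, x2 = 0.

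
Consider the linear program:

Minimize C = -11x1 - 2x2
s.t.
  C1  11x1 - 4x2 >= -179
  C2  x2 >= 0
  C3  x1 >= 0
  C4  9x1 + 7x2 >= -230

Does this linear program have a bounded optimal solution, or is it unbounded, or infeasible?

unbounded

From the feasible point (0, 179/4), moving in the direction (1, 0) keeps every constraint satisfied while C decreases without bound.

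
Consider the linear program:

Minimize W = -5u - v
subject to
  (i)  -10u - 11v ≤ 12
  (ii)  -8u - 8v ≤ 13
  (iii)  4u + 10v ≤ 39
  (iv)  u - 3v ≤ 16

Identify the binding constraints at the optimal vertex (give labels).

Extreme points and W = -5u - v:
  (-47/8, 17/4) → W = 201/8
  (140/41, -172/41) → W = -528/41
  (-221/24, 91/12) → W = 923/24
  (277/22, -25/22) → W = -680/11

The minimum is at (277/22, -25/22). Substituting into each constraint, equality holds for (iii) and (iv); the remaining constraints have slack.

(iii) and (iv)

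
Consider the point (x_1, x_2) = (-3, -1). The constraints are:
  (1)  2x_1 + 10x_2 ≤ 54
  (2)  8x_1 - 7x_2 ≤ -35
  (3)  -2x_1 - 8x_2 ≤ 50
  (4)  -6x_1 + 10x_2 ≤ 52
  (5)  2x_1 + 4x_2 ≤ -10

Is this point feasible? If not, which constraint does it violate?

Constraint (2): 8x_1 - 7x_2 = -17, which is not ≤ -35. All other constraints are satisfied.

not feasible — violates (2)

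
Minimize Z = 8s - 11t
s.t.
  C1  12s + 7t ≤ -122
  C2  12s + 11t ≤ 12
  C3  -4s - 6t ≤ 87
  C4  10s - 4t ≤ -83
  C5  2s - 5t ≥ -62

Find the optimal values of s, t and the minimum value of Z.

Extreme points and Z = 8s - 11t:
  (-1069/118, -112/59) → Z = -3044/59
  (-522/37, 250/37) → Z = -6926/37
  (-423/38, -269/38) → Z = -425/38
  (-807/32, 37/16) → Z = -3635/16

The optimum lies where -4s - 6t = 87 and 2s - 5t = -62.
Solving simultaneously gives s = -807/32, t = 37/16.

s = -807/32, t = 37/16, minimum Z = -3635/16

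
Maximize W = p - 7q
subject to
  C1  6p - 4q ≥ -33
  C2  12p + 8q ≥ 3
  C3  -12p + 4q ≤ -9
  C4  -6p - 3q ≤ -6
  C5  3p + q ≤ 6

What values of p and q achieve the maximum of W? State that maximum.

The optimum lies where 12p + 8q = 3 and 3p + q = 6.
Solving simultaneously gives p = 15/4, q = -21/4.

p = 15/4, q = -21/4, maximum W = 81/2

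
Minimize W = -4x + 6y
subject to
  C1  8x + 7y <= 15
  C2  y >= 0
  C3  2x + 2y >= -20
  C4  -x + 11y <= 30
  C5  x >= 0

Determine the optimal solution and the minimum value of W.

x = 15/8, y = 0, minimum W = -15/2

Vertices and W = -4x + 6y:
  (15/8, 0) → W = -15/2
  (0, 15/7) → W = 90/7
  (0, 0) → W = 0

The binding constraints are 8x + 7y = 15 and y = 0.
Solving simultaneously gives x = 15/8, y = 0.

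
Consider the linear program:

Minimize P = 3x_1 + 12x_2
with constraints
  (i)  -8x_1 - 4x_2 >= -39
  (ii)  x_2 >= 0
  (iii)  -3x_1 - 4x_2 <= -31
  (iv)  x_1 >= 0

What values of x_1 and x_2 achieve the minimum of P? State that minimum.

Extreme points and P = 3x_1 + 12x_2:
  (8/5, 131/20) → P = 417/5
  (0, 39/4) → P = 117
  (0, 31/4) → P = 93

The binding constraints are -8x_1 - 4x_2 = -39 and -3x_1 - 4x_2 = -31.
Solving simultaneously gives x_1 = 8/5, x_2 = 131/20.

x_1 = 8/5, x_2 = 131/20, minimum P = 417/5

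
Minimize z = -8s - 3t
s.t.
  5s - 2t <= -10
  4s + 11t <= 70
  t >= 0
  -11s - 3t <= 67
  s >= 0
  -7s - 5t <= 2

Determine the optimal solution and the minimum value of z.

s = 10/21, t = 130/21, minimum z = -470/21

At the optimal vertex, 5s - 2t = -10 and 4s + 11t = 70.
Solving simultaneously gives s = 10/21, t = 130/21.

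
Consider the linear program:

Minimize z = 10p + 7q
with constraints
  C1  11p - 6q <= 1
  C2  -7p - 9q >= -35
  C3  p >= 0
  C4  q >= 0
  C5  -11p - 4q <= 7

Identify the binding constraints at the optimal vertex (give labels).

Extreme points and z = 10p + 7q:
  (73/47, 126/47) → z = 1612/47
  (1/11, 0) → z = 10/11
  (0, 35/9) → z = 245/9
  (0, 0) → z = 0

The minimum is at (0, 0). Substituting into each constraint, equality holds for C3 and C4; the remaining constraints have slack.

C3 and C4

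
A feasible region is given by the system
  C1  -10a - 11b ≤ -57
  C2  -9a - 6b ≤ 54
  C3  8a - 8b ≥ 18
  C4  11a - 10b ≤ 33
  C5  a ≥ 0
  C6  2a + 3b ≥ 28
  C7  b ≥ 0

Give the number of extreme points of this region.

3

Of the 21 pairwise boundary intersections, those satisfying every inequality are:
  (21/2, 33/4)
  (139/20, 47/10)
  (379/53, 242/53)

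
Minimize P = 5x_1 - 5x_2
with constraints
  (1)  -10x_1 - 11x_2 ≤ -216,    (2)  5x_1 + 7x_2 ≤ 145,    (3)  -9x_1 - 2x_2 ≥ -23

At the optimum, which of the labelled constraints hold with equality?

Vertices and P = 5x_1 - 5x_2:
  (-83/15, 74/3) → P = -151
  (-179/79, 1714/79) → P = -9465/79
  (-129/53, 1190/53) → P = -6595/53

The minimum is at (-83/15, 74/3). Substituting into each constraint, equality holds for (1) and (2); the remaining constraints have slack.

(1) and (2)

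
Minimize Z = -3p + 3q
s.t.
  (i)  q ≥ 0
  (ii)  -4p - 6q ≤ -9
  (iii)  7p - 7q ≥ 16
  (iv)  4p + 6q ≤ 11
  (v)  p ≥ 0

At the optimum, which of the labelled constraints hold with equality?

Vertices and Z = -3p + 3q:
  (16/7, 0) → Z = -48/7
  (11/4, 0) → Z = -33/4
  (173/70, 13/70) → Z = -48/7

The minimum is at (11/4, 0). Substituting into each constraint, equality holds for (i) and (iv); the remaining constraints have slack.

(i) and (iv)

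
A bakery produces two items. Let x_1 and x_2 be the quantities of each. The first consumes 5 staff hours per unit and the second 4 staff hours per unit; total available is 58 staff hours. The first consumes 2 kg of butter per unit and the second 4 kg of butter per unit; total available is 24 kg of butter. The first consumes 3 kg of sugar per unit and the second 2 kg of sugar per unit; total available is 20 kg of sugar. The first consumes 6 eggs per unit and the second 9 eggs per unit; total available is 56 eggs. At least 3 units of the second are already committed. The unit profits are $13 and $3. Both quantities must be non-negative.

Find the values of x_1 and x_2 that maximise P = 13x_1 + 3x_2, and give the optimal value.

Feasible corners and P = 13x_1 + 3x_2:
  (0, 6) → P = 18
  (0, 3) → P = 9
  (4/3, 16/3) → P = 100/3
  (68/15, 16/5) → P = 1028/15
  (14/3, 3) → P = 209/3

x_1 = 14/3, x_2 = 3, maximum P = 209/3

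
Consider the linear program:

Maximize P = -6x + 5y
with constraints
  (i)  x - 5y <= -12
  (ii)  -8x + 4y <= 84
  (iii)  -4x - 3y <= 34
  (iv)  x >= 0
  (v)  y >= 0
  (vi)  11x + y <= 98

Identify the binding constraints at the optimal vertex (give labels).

Extreme points and P = -6x + 5y:
  (0, 12/5) → P = 12
  (239/28, 115/28) → P = -859/28
  (0, 21) → P = 105
  (77/13, 427/13) → P = 1673/13

The maximum is at (77/13, 427/13). Substituting into each constraint, equality holds for (ii) and (vi); the remaining constraints have slack.

(ii) and (vi)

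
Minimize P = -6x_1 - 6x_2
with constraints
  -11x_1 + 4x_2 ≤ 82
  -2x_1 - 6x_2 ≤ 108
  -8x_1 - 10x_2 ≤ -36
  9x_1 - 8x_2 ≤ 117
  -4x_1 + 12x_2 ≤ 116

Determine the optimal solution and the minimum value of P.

Vertices and P = -6x_1 - 6x_2:
  (-338/71, 526/71) → P = -1128/71
  (-130/29, 237/29) → P = -642/29
  (729/77, -306/77) → P = -2538/77
  (583/19, 378/19) → P = -5766/19

x_1 = 583/19, x_2 = 378/19, minimum P = -5766/19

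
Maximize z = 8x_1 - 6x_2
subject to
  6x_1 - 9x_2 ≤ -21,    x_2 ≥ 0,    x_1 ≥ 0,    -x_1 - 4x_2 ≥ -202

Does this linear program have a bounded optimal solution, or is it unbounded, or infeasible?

bounded optimum

Extreme points and z = 8x_1 - 6x_2:
  (0, 7/3) → z = -14
  (578/11, 411/11) → z = 2158/11
  (0, 101/2) → z = -303
The feasible region has finitely many vertices and no improving ray; the maximum is 2158/11 at (578/11, 411/11).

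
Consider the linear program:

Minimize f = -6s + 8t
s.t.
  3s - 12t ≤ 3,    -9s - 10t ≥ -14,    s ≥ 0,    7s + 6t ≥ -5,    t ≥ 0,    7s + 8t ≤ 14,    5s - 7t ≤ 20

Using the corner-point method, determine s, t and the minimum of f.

Corner points and f = -6s + 8t:
  (33/23, 5/46) → f = -178/23
  (1, 0) → f = -6
  (0, 7/5) → f = 56/5
  (0, 0) → f = 0

s = 33/23, t = 5/46, minimum f = -178/23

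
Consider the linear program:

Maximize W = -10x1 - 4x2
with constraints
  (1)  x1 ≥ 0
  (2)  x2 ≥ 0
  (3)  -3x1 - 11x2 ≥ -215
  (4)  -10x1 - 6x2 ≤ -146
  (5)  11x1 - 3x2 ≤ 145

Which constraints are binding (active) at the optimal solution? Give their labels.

(3) and (4)

Vertices and W = -10x1 - 4x2:
  (79/23, 428/23) → W = -2502/23
  (224/13, 193/13) → W = -3012/13
  (109/8, 13/8) → W = -571/4

The maximum is at (79/23, 428/23). Substituting into each constraint, equality holds for (3) and (4); the remaining constraints have slack.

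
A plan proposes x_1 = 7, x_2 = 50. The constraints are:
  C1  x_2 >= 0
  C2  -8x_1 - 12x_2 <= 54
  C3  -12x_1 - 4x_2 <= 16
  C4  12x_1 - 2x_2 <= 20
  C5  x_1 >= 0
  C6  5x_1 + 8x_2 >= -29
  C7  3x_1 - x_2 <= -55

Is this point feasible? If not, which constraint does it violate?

not feasible — violates C7

Constraint C7: 3x_1 - x_2 = -29, which is not ≤ -55. All other constraints are satisfied.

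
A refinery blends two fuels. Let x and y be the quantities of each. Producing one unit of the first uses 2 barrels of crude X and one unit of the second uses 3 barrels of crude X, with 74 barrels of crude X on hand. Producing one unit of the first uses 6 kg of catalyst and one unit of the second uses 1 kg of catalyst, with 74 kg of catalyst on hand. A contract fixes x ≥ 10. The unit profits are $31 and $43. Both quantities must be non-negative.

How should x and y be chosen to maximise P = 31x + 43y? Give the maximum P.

x = 10, y = 14, maximum P = 912

Vertices and P = 31x + 43y:
  (37/3, 0) → P = 1147/3
  (10, 0) → P = 310
  (10, 14) → P = 912

At the optimal vertex, 6x + y = 74 and x = 10.
Solving simultaneously gives x = 10, y = 14.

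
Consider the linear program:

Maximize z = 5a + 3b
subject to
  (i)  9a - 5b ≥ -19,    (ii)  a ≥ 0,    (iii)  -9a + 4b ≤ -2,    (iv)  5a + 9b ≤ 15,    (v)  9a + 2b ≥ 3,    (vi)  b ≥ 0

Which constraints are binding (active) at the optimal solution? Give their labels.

Feasible corners and z = 5a + 3b:
  (78/101, 125/101) → z = 765/101
  (8/27, 1/6) → z = 107/54
  (3, 0) → z = 15
  (1/3, 0) → z = 5/3

The maximum is at (3, 0). Substituting into each constraint, equality holds for (iv) and (vi); the remaining constraints have slack.

(iv) and (vi)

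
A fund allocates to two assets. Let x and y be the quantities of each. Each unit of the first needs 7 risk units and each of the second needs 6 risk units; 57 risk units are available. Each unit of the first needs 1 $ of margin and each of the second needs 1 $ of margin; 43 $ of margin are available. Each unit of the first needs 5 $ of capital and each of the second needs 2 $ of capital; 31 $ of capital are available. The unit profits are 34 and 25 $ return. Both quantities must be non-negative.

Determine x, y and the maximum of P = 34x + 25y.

Vertices and P = 34x + 25y:
  (0, 0) → P = 0
  (0, 19/2) → P = 475/2
  (31/5, 0) → P = 1054/5
  (9/2, 17/4) → P = 1037/4

x = 9/2, y = 17/4, maximum P = 1037/4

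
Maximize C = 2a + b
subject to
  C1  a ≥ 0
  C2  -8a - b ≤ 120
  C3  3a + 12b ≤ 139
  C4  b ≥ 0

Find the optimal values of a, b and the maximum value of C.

Corner points and C = 2a + b:
  (0, 139/12) → C = 139/12
  (0, 0) → C = 0
  (139/3, 0) → C = 278/3

The optimum lies where 3a + 12b = 139 and b = 0.
Solving simultaneously gives a = 139/3, b = 0.

a = 139/3, b = 0, maximum C = 278/3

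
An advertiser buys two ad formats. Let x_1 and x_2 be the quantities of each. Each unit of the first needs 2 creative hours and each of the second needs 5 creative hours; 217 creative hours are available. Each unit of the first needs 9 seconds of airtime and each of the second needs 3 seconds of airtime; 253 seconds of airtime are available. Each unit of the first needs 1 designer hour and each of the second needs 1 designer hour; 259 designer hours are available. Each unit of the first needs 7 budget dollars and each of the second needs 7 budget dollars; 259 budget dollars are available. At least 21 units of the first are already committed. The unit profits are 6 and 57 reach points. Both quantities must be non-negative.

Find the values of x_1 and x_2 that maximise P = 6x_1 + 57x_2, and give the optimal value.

x_1 = 21, x_2 = 16, maximum P = 1038

Extreme points and P = 6x_1 + 57x_2:
  (253/9, 0) → P = 506/3
  (21, 0) → P = 126
  (71/3, 40/3) → P = 902
  (21, 16) → P = 1038

At the optimal vertex, 7x_1 + 7x_2 = 259 and x_1 = 21.
Solving simultaneously gives x_1 = 21, x_2 = 16.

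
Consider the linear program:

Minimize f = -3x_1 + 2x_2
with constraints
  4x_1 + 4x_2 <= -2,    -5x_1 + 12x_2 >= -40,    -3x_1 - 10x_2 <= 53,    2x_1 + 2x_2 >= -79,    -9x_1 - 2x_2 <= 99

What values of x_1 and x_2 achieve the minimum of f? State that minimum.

x_1 = 2, x_2 = -5/2, minimum f = -11

Feasible corners and f = -3x_1 + 2x_2:
  (2, -5/2) → f = -11
  (-14, 27/2) → f = 69
  (-118/43, -385/86) → f = -31/43
  (-221/21, -15/7) → f = 191/7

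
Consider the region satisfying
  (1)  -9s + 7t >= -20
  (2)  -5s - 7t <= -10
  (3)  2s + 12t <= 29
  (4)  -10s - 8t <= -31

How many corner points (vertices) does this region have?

Pairwise boundary intersections that survive every other constraint:
  (443/122, 221/122)
  (377/142, 79/142)
  (35/26, 57/26)

3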